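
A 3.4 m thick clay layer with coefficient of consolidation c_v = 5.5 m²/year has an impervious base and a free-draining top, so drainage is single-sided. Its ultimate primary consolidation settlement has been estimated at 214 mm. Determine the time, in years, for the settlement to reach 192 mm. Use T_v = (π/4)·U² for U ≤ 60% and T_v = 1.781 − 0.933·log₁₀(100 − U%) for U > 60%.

t ≈ 1.76 years

Drainage path length: H_d = H = 3.4 m (single drainage).
U = S(t)/S_ult = 192/214 = 0.8972.
U > 60%: T_v = 1.781 − 0.933·log₁₀(100 − 89.72) = 0.8368.
t = T_v·H_d²/c_v = 0.8368×3.4²/5.5 = 1.759 years.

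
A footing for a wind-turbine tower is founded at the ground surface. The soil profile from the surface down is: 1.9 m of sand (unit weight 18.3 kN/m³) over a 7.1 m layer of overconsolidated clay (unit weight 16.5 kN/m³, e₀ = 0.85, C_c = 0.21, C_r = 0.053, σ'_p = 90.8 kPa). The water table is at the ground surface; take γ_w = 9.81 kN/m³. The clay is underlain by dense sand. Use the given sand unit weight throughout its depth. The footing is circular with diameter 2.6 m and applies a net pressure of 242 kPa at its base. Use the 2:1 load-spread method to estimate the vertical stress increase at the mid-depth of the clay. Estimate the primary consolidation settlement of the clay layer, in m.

Mid-depth of clay below the ground surface: z = 1.9 + 7.1/2 = 5.45 m.
Total vertical stress at mid-clay: σ_v = 18.3×1.9 + 16.5×3.55 = 93.345 kPa.
Pore pressure: u = 9.81×(5.45 − 0) = 53.465 kPa.
Initial effective stress: σ'_0 = σ_v − u = 93.345 − 53.465 = 39.88 kPa.
Stress increase at mid-clay by the 2:1 spreading method:
Δσ ≈ qD²/(D+z)² = 242×2.6²/(2.6+5.45)² = 25.245 kPa
Final effective stress: σ'_f = 39.88 + 25.245 = 65.125 kPa.
σ'_f = 65.125 ≤ σ'_p = 90.8 kPa, so the clay remains overconsolidated and only the recompression index applies:
S_c = C_r·H/(1+e₀)·log₁₀(σ'_f/σ'_0) = 0.053×7.1/1.85×log₁₀(65.125/39.88)
    = 0.2034 × 0.21299 = 0.04332 m

S_c ≈ 0.0433 m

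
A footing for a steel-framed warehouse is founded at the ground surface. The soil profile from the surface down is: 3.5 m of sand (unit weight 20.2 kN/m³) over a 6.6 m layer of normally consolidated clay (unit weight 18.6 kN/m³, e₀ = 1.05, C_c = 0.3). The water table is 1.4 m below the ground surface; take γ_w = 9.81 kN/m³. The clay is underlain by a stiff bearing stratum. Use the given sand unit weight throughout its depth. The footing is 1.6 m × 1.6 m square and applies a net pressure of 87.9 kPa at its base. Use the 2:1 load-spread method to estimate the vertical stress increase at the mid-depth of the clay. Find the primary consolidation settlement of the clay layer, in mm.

Mid-depth of clay below the ground surface: z = 3.5 + 6.6/2 = 6.8 m.
Total vertical stress at mid-clay: σ_v = 20.2×3.5 + 18.6×3.3 = 132.08 kPa.
Pore pressure: u = 9.81×(6.8 − 1.4) = 52.974 kPa.
Initial effective stress: σ'_0 = σ_v − u = 132.08 − 52.974 = 79.106 kPa.
Stress increase at mid-clay by the 2:1 spreading method:
Δσ = qBL/((B+z)(L+z)) = 87.9×1.6×1.6/((1.6+6.8)(1.6+6.8)) = 3.1891 kPa
Final effective stress: σ'_f = σ'_0 + Δσ = 79.106 + 3.1891 = 82.295 kPa.
Normally consolidated clay, so the full stress increment lies on the virgin compression line:
S_c = C_c·H/(1+e₀)·log₁₀(σ'_f/σ'_0) = 0.3×6.6/(1+1.05)×log₁₀(82.295/79.106)
    = 0.96585 × 0.017164 = 0.01658 m

S_c ≈ 16.6 mm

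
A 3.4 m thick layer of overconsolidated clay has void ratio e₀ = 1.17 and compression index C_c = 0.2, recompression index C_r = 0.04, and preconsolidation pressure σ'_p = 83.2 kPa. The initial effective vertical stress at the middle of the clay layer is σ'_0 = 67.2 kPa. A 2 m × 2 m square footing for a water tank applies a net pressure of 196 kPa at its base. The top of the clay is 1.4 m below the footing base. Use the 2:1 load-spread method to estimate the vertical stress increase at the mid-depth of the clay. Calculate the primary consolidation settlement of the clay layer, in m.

Mid-depth of clay below the footing base: z = 1.4 + 3.4/2 = 3.1 m.
Stress increase at mid-clay by the 2:1 spreading method:
Δσ = qBL/((B+z)(L+z)) = 196×2×2/((2+3.1)(2+3.1)) = 30.142 kPa
Final effective stress: σ'_f = 67.2 + 30.142 = 97.342 kPa.
σ'_f = 97.342 > σ'_p = 83.2 kPa, so the stress path crosses the preconsolidation pressure — recompression up to σ'_p, then virgin compression beyond:
S_c = H/(1+e₀)·[C_r·log₁₀(σ'_p/σ'_0) + C_c·log₁₀(σ'_f/σ'_p)]
    = 3.4/2.17 × [0.04×log₁₀(83.2/67.2) + 0.2×log₁₀(97.342/83.2)]
    = 1.5668 × [0.0037102 + 0.013635] = 0.02718 m

S_c ≈ 0.0272 m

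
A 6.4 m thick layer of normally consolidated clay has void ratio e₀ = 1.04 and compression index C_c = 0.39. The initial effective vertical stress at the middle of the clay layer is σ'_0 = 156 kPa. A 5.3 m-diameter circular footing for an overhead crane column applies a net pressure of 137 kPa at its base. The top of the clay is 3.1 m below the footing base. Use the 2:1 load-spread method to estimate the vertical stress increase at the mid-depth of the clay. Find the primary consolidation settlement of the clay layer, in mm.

S_c ≈ 89.4 mm

Mid-depth of clay below the footing base: z = 3.1 + 6.4/2 = 6.3 m.
Stress increase at mid-clay by the 2:1 spreading method:
Δσ ≈ qD²/(D+z)² = 137×5.3²/(5.3+6.3)² = 28.599 kPa
Final effective stress: σ'_f = σ'_0 + Δσ = 156 + 28.599 = 184.6 kPa.
Normally consolidated clay, so the full stress increment lies on the virgin compression line:
S_c = C_c·H/(1+e₀)·log₁₀(σ'_f/σ'_0) = 0.39×6.4/(1+1.04)×log₁₀(184.6/156)
    = 1.2235 × 0.073107 = 0.08945 m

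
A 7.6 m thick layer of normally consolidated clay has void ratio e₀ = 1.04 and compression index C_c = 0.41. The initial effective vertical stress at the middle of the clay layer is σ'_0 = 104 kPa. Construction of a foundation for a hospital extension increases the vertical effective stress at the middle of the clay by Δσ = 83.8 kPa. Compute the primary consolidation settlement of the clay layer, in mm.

S_c ≈ 392 mm

Final effective stress: σ'_f = σ'_0 + Δσ = 104 + 83.8 = 187.8 kPa.
Normally consolidated clay, so the full stress increment lies on the virgin compression line:
S_c = C_c·H/(1+e₀)·log₁₀(σ'_f/σ'_0) = 0.41×7.6/(1+1.04)×log₁₀(187.8/104)
    = 1.5275 × 0.25666 = 0.392 m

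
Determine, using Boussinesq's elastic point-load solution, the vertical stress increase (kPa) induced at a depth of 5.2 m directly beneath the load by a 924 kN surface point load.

Boussinesq vertical stress below a point load on an elastic half-space:
Δσ_z = 3P/(2πz²) · [1 + (r/z)²]^(−5/2)
r/z = 0/5.2 = 0; [1+(r/z)²]^(−5/2) = 1.
Δσ_z = 3×924/(2π×5.2²) × 1 = 16.316 × 1 = 16.32 kPa

Δσ_z ≈ 16.3 kPa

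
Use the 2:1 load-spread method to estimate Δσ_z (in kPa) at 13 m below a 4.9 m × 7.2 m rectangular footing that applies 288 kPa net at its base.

Δσ_z ≈ 28.1 kPa

By the 2:1 method the load spreads at 1 horizontal : 2 vertical, so at depth z the loaded area has grown by z in each plan dimension:
Δσ = qBL/((B+z)(L+z)) = 288×4.9×7.2/((4.9+13)(7.2+13)) = 28.101 kPa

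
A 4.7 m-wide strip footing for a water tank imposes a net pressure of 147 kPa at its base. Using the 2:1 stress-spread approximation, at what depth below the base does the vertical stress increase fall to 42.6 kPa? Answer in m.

2:1 spreading — at depth z the loaded area has grown by z in each plan dimension:
qB/(B+z) = Δσ_z ⇒ z = qB/Δσ_z − B = 147×4.7/42.6 − 4.7 = 11.52 m

z ≈ 11.5 m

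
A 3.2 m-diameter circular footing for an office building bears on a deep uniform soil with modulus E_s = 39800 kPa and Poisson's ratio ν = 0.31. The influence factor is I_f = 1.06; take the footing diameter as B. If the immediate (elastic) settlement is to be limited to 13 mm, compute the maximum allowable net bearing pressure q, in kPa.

S_e = q·B·(1−ν²)/E_s · I_f  ⇒  q = S_e·E_s / (B·(1−ν²)·I_f).
q = 0.013 × 39800 / (3.2 × 0.9039 × 1.06) = 168.8 kPa

q ≈ 169 kPa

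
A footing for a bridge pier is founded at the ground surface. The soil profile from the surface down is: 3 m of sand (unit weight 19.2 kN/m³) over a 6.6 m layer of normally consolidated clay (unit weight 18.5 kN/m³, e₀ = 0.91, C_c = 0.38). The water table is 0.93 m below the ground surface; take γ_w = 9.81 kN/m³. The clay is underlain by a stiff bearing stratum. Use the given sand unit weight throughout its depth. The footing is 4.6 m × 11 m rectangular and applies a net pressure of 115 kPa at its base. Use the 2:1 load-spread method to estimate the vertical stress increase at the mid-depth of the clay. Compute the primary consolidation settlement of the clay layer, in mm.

Mid-depth of clay below the ground surface: z = 3 + 6.6/2 = 6.3 m.
Total vertical stress at mid-clay: σ_v = 19.2×3 + 18.5×3.3 = 118.65 kPa.
Pore pressure: u = 9.81×(6.3 − 0.93) = 52.68 kPa.
Initial effective stress: σ'_0 = σ_v − u = 118.65 − 52.68 = 65.97 kPa.
Stress increase at mid-clay by the 2:1 spreading method:
Δσ = qBL/((B+z)(L+z)) = 115×4.6×11/((4.6+6.3)(11+6.3)) = 30.859 kPa
Final effective stress: σ'_f = σ'_0 + Δσ = 65.97 + 30.859 = 96.829 kPa.
Normally consolidated clay, so the full stress increment lies on the virgin compression line:
S_c = C_c·H/(1+e₀)·log₁₀(σ'_f/σ'_0) = 0.38×6.6/(1+0.91)×log₁₀(96.829/65.97)
    = 1.3131 × 0.16666 = 0.2188 m

S_c ≈ 219 mm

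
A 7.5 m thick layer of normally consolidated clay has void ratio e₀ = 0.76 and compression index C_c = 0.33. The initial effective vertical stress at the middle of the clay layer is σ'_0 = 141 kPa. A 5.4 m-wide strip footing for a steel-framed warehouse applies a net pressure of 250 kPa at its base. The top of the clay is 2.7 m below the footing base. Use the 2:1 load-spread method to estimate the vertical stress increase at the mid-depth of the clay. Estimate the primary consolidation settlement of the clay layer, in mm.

S_c ≈ 362 mm

Mid-depth of clay below the footing base: z = 2.7 + 7.5/2 = 6.45 m.
Stress increase at mid-clay by the 2:1 spreading method:
Δσ = qB/(B+z) = 250×5.4/(5.4+6.45) = 113.92 kPa
Final effective stress: σ'_f = σ'_0 + Δσ = 141 + 113.92 = 254.92 kPa.
Normally consolidated clay, so the full stress increment lies on the virgin compression line:
S_c = C_c·H/(1+e₀)·log₁₀(σ'_f/σ'_0) = 0.33×7.5/(1+0.76)×log₁₀(254.92/141)
    = 1.4062 × 0.25718 = 0.3616 m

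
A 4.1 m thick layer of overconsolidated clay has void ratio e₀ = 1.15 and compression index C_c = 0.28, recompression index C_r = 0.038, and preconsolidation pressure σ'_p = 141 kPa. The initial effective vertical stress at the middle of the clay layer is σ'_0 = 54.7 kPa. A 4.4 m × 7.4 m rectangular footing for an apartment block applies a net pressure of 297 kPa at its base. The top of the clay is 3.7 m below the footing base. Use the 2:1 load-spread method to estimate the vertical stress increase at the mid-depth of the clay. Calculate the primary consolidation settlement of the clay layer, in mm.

S_c ≈ 26.5 mm

Mid-depth of clay below the footing base: z = 3.7 + 4.1/2 = 5.75 m.
Stress increase at mid-clay by the 2:1 spreading method:
Δσ = qBL/((B+z)(L+z)) = 297×4.4×7.4/((4.4+5.75)(7.4+5.75)) = 72.452 kPa
Final effective stress: σ'_f = 54.7 + 72.452 = 127.15 kPa.
σ'_f = 127.15 ≤ σ'_p = 141 kPa, so the clay remains overconsolidated and only the recompression index applies:
S_c = C_r·H/(1+e₀)·log₁₀(σ'_f/σ'_0) = 0.038×4.1/2.15×log₁₀(127.15/54.7)
    = 0.072466 × 0.36633 = 0.02655 m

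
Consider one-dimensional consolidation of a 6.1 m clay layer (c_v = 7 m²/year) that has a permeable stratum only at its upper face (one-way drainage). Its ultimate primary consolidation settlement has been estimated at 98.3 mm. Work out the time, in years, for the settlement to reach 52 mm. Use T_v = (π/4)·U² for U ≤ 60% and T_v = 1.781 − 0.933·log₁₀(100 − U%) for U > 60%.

Drainage path length: H_d = H = 6.1 m (single drainage).
U = S(t)/S_ult = 52/98.3 = 0.529.
U ≤ 60%: T_v = (π/4)·U² = (π/4)×0.52899² = 0.21978.
t = T_v·H_d²/c_v = 0.21978×6.1²/7 = 1.168 years.

t ≈ 1.17 years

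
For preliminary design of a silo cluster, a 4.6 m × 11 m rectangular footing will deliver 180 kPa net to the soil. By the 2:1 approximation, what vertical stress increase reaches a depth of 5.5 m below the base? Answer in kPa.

By the 2:1 method the load spreads at 1 horizontal : 2 vertical, so at depth z the loaded area has grown by z in each plan dimension:
Δσ = qBL/((B+z)(L+z)) = 180×4.6×11/((4.6+5.5)(11+5.5)) = 54.653 kPa

Δσ_z ≈ 54.7 kPa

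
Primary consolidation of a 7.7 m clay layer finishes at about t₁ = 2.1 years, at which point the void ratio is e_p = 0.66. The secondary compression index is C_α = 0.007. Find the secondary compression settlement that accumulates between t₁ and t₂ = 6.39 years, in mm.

Secondary compression: S_s = C_α·H/(1+e_p)·log₁₀(t₂/t₁)
S_s = 0.007×7.7/(1+0.66)×log₁₀(6.39/2.1)
    = 0.03247 × 0.4833 = 0.01569 m

S_s ≈ 15.7 mm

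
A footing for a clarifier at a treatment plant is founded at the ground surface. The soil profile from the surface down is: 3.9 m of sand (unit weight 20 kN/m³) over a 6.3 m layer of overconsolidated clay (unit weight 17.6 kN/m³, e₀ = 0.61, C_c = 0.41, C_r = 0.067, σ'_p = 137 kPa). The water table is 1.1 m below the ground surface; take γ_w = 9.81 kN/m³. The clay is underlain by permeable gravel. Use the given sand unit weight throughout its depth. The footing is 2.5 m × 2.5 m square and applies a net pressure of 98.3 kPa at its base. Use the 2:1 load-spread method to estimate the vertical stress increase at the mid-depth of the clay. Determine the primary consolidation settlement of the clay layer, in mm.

Mid-depth of clay below the ground surface: z = 3.9 + 6.3/2 = 7.05 m.
Total vertical stress at mid-clay: σ_v = 20×3.9 + 17.6×3.15 = 133.44 kPa.
Pore pressure: u = 9.81×(7.05 − 1.1) = 58.37 kPa.
Initial effective stress: σ'_0 = σ_v − u = 133.44 − 58.37 = 75.07 kPa.
Stress increase at mid-clay by the 2:1 spreading method:
Δσ = qBL/((B+z)(L+z)) = 98.3×2.5×2.5/((2.5+7.05)(2.5+7.05)) = 6.7364 kPa
Final effective stress: σ'_f = 75.07 + 6.7364 = 81.806 kPa.
σ'_f = 81.806 ≤ σ'_p = 137 kPa, so the clay remains overconsolidated and only the recompression index applies:
S_c = C_r·H/(1+e₀)·log₁₀(σ'_f/σ'_0) = 0.067×6.3/1.61×log₁₀(81.806/75.07)
    = 0.26217 × 0.037319 = 0.009784 m

S_c ≈ 9.78 mm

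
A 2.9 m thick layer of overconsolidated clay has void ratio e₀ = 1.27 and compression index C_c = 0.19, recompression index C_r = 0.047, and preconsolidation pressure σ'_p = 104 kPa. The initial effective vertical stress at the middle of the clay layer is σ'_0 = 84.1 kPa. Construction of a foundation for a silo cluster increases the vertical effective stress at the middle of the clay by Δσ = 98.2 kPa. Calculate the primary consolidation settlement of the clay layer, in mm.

S_c ≈ 64.7 mm

Final effective stress: σ'_f = 84.1 + 98.2 = 182.3 kPa.
σ'_f = 182.3 > σ'_p = 104 kPa, so the stress path crosses the preconsolidation pressure — recompression up to σ'_p, then virgin compression beyond:
S_c = H/(1+e₀)·[C_r·log₁₀(σ'_p/σ'_0) + C_c·log₁₀(σ'_f/σ'_p)]
    = 2.9/2.27 × [0.047×log₁₀(104/84.1) + 0.19×log₁₀(182.3/104)]
    = 1.2775 × [0.0043352 + 0.046313] = 0.0647 m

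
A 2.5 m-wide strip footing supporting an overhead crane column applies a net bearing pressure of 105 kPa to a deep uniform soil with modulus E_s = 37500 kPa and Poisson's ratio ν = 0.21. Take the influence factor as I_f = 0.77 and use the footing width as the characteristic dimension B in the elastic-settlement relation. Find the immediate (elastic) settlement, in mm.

S_e ≈ 5.15 mm

Immediate (elastic) settlement: S_e = q·B·(1−ν²)/E_s · I_f.
S_e = 105 × 2.5 × (1 − 0.21²) / 37500 × 0.77
    = 105 × 2.5 × 0.9559 / 37500 × 0.77
    = 0.005152 m = 5.152 mm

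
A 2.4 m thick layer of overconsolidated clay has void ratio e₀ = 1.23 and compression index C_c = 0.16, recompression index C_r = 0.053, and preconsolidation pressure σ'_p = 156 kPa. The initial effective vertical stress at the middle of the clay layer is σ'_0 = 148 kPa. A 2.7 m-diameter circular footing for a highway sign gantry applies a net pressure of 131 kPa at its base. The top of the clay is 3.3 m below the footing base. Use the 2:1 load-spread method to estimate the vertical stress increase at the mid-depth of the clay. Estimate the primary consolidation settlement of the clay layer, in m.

Mid-depth of clay below the footing base: z = 3.3 + 2.4/2 = 4.5 m.
Stress increase at mid-clay by the 2:1 spreading method:
Δσ ≈ qD²/(D+z)² = 131×2.7²/(2.7+4.5)² = 18.422 kPa
Final effective stress: σ'_f = 148 + 18.422 = 166.42 kPa.
σ'_f = 166.42 > σ'_p = 156 kPa, so the stress path crosses the preconsolidation pressure — recompression up to σ'_p, then virgin compression beyond:
S_c = H/(1+e₀)·[C_r·log₁₀(σ'_p/σ'_0) + C_c·log₁₀(σ'_f/σ'_p)]
    = 2.4/2.23 × [0.053×log₁₀(156/148) + 0.16×log₁₀(166.42/156)]
    = 1.0762 × [0.0012117 + 0.0044929] = 0.006139 m

S_c ≈ 0.00614 m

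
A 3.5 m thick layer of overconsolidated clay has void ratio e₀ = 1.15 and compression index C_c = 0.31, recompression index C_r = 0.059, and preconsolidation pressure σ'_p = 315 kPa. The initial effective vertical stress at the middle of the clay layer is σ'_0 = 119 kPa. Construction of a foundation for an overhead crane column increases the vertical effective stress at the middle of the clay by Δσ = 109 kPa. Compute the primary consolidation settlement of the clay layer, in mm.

S_c ≈ 27.1 mm

Final effective stress: σ'_f = 119 + 109 = 228 kPa.
σ'_f = 228 ≤ σ'_p = 315 kPa, so the clay remains overconsolidated and only the recompression index applies:
S_c = C_r·H/(1+e₀)·log₁₀(σ'_f/σ'_0) = 0.059×3.5/2.15×log₁₀(228/119)
    = 0.096046 × 0.28239 = 0.02712 m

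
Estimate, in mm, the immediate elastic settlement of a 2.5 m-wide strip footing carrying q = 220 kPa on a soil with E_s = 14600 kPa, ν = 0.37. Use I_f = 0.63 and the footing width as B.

Immediate (elastic) settlement: S_e = q·B·(1−ν²)/E_s · I_f.
S_e = 220 × 2.5 × (1 − 0.37²) / 14600 × 0.63
    = 220 × 2.5 × 0.8631 / 14600 × 0.63
    = 0.02048 m = 20.48 mm

S_e ≈ 20.5 mm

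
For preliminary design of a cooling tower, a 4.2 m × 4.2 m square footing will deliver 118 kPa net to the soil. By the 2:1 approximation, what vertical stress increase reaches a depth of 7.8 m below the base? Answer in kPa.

By the 2:1 method the load spreads at 1 horizontal : 2 vertical, so at depth z the loaded area has grown by z in each plan dimension:
Δσ = qBL/((B+z)(L+z)) = 118×4.2×4.2/((4.2+7.8)(4.2+7.8)) = 14.455 kPa

Δσ_z ≈ 14.5 kPa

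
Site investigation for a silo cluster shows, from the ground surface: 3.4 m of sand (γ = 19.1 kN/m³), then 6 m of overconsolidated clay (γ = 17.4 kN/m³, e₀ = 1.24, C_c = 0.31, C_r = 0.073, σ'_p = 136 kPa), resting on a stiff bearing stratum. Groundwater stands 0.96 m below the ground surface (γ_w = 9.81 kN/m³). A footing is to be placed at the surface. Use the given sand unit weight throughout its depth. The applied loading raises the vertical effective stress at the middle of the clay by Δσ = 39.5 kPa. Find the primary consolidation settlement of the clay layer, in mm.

Mid-depth of clay below the ground surface: z = 3.4 + 6/2 = 6.4 m.
Total vertical stress at mid-clay: σ_v = 19.1×3.4 + 17.4×3 = 117.14 kPa.
Pore pressure: u = 9.81×(6.4 − 0.96) = 53.366 kPa.
Initial effective stress: σ'_0 = σ_v − u = 117.14 − 53.366 = 63.774 kPa.
Final effective stress: σ'_f = 63.774 + 39.5 = 103.27 kPa.
σ'_f = 103.27 ≤ σ'_p = 136 kPa, so the clay remains overconsolidated and only the recompression index applies:
S_c = C_r·H/(1+e₀)·log₁₀(σ'_f/σ'_0) = 0.073×6/2.24×log₁₀(103.27/63.774)
    = 0.19554 × 0.20933 = 0.04093 m

S_c ≈ 40.9 mm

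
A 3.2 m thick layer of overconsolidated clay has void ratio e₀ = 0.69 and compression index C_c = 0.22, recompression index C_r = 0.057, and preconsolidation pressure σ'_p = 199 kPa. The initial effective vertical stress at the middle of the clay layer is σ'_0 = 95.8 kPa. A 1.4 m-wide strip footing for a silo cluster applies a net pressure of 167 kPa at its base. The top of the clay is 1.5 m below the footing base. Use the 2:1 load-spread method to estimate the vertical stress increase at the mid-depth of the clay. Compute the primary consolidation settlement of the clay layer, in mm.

S_c ≈ 20.3 mm

Mid-depth of clay below the footing base: z = 1.5 + 3.2/2 = 3.1 m.
Stress increase at mid-clay by the 2:1 spreading method:
Δσ = qB/(B+z) = 167×1.4/(1.4+3.1) = 51.956 kPa
Final effective stress: σ'_f = 95.8 + 51.956 = 147.76 kPa.
σ'_f = 147.76 ≤ σ'_p = 199 kPa, so the clay remains overconsolidated and only the recompression index applies:
S_c = C_r·H/(1+e₀)·log₁₀(σ'_f/σ'_0) = 0.057×3.2/1.69×log₁₀(147.76/95.8)
    = 0.10793 × 0.18819 = 0.02031 m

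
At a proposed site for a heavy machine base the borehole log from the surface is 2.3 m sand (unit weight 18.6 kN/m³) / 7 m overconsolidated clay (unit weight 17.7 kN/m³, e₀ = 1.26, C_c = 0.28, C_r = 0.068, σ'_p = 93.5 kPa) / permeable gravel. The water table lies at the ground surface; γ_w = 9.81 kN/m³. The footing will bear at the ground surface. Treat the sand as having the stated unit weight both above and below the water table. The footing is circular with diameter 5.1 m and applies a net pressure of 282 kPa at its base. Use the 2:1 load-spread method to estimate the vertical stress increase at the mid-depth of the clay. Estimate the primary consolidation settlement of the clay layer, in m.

S_c ≈ 0.121 m

Mid-depth of clay below the ground surface: z = 2.3 + 7/2 = 5.8 m.
Total vertical stress at mid-clay: σ_v = 18.6×2.3 + 17.7×3.5 = 104.73 kPa.
Pore pressure: u = 9.81×(5.8 − 0) = 56.898 kPa.
Initial effective stress: σ'_0 = σ_v − u = 104.73 − 56.898 = 47.832 kPa.
Stress increase at mid-clay by the 2:1 spreading method:
Δσ ≈ qD²/(D+z)² = 282×5.1²/(5.1+5.8)² = 61.736 kPa
Final effective stress: σ'_f = 47.832 + 61.736 = 109.57 kPa.
σ'_f = 109.57 > σ'_p = 93.5 kPa, so the stress path crosses the preconsolidation pressure — recompression up to σ'_p, then virgin compression beyond:
S_c = H/(1+e₀)·[C_r·log₁₀(σ'_p/σ'_0) + C_c·log₁₀(σ'_f/σ'_p)]
    = 7/2.26 × [0.068×log₁₀(93.5/47.832) + 0.28×log₁₀(109.57/93.5)]
    = 3.0973 × [0.019794 + 0.019286] = 0.121 m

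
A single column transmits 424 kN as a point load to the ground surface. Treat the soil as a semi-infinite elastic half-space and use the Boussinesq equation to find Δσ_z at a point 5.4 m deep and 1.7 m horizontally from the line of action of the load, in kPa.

Boussinesq vertical stress below a point load on an elastic half-space:
Δσ_z = 3P/(2πz²) · [1 + (r/z)²]^(−5/2)
r/z = 1.7/5.4 = 0.31481; [1+(r/z)²]^(−5/2) = 0.78958.
Δσ_z = 3×424/(2π×5.4²) × 0.78958 = 6.9426 × 0.78958 = 5.482 kPa

Δσ_z ≈ 5.48 kPa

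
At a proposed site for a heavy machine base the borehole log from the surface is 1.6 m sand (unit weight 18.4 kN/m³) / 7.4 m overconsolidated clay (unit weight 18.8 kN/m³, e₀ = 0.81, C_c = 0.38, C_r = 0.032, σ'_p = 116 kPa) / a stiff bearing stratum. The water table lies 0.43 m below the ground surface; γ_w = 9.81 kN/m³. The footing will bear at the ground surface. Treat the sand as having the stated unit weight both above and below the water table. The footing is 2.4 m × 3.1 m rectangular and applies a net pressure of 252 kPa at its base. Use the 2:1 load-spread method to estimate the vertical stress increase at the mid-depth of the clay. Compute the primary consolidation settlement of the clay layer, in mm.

S_c ≈ 25.5 mm

Mid-depth of clay below the ground surface: z = 1.6 + 7.4/2 = 5.3 m.
Total vertical stress at mid-clay: σ_v = 18.4×1.6 + 18.8×3.7 = 99 kPa.
Pore pressure: u = 9.81×(5.3 − 0.43) = 47.775 kPa.
Initial effective stress: σ'_0 = σ_v − u = 99 − 47.775 = 51.225 kPa.
Stress increase at mid-clay by the 2:1 spreading method:
Δσ = qBL/((B+z)(L+z)) = 252×2.4×3.1/((2.4+5.3)(3.1+5.3)) = 28.987 kPa
Final effective stress: σ'_f = 51.225 + 28.987 = 80.212 kPa.
σ'_f = 80.212 ≤ σ'_p = 116 kPa, so the clay remains overconsolidated and only the recompression index applies:
S_c = C_r·H/(1+e₀)·log₁₀(σ'_f/σ'_0) = 0.032×7.4/1.81×log₁₀(80.212/51.225)
    = 0.13083 × 0.19476 = 0.02548 m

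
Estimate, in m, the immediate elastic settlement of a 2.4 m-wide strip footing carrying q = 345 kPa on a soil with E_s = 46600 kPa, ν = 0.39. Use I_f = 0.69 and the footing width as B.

Immediate (elastic) settlement: S_e = q·B·(1−ν²)/E_s · I_f.
S_e = 345 × 2.4 × (1 − 0.39²) / 46600 × 0.69
    = 345 × 2.4 × 0.8479 / 46600 × 0.69
    = 0.0104 m

S_e ≈ 0.0104 m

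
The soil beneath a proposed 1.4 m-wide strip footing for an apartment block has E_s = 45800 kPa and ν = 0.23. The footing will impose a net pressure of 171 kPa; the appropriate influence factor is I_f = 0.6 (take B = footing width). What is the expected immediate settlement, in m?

S_e ≈ 0.00297 m

Immediate (elastic) settlement: S_e = q·B·(1−ν²)/E_s · I_f.
S_e = 171 × 1.4 × (1 − 0.23²) / 45800 × 0.6
    = 171 × 1.4 × 0.9471 / 45800 × 0.6
    = 0.00297 m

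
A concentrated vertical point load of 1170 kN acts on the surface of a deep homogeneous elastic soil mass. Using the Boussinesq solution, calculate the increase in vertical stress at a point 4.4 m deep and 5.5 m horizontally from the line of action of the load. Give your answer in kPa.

Boussinesq vertical stress below a point load on an elastic half-space:
Δσ_z = 3P/(2πz²) · [1 + (r/z)²]^(−5/2)
r/z = 5.5/4.4 = 1.25; [1+(r/z)²]^(−5/2) = 0.095135.
Δσ_z = 3×1170/(2π×4.4²) × 0.095135 = 28.855 × 0.095135 = 2.745 kPa

Δσ_z ≈ 2.75 kPa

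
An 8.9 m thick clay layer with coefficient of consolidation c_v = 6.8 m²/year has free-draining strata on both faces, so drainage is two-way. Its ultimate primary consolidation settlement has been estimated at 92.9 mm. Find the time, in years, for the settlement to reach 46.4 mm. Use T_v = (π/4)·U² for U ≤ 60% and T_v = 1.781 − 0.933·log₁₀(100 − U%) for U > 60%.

Drainage path length: H_d = H/2 = 4.45 m (double drainage).
U = S(t)/S_ult = 46.4/92.9 = 0.4995.
U ≤ 60%: T_v = (π/4)·U² = (π/4)×0.49946² = 0.19593.
t = T_v·H_d²/c_v = 0.19593×4.45²/6.8 = 0.5706 years.

t ≈ 0.571 years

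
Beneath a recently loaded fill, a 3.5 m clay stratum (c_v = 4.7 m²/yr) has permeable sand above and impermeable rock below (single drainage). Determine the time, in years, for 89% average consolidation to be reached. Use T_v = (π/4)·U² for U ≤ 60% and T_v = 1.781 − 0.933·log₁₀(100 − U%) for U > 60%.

Drainage path length: H_d = H = 3.5 m (single drainage).
U > 60%: T_v = 1.781 − 0.933·log₁₀(100 − 89) = 0.80938.
t = T_v·H_d²/c_v = 0.80938×3.5²/4.7 = 2.11 years.

t ≈ 2.11 years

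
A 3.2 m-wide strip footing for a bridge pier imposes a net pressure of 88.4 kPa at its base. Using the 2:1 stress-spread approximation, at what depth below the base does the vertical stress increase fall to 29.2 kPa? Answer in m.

z ≈ 6.49 m

2:1 spreading — at depth z the loaded area has grown by z in each plan dimension:
qB/(B+z) = Δσ_z ⇒ z = qB/Δσ_z − B = 88.4×3.2/29.2 − 3.2 = 6.488 m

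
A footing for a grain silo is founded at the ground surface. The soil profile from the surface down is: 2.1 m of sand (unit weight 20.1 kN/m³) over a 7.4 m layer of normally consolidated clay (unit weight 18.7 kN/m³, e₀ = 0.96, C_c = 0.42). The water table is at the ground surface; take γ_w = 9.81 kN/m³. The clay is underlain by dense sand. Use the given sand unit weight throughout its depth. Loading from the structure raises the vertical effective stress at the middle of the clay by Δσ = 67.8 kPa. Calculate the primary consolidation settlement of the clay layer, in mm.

Mid-depth of clay below the ground surface: z = 2.1 + 7.4/2 = 5.8 m.
Total vertical stress at mid-clay: σ_v = 20.1×2.1 + 18.7×3.7 = 111.4 kPa.
Pore pressure: u = 9.81×(5.8 − 0) = 56.898 kPa.
Initial effective stress: σ'_0 = σ_v − u = 111.4 − 56.898 = 54.502 kPa.
Final effective stress: σ'_f = σ'_0 + Δσ = 54.502 + 67.8 = 122.3 kPa.
Normally consolidated clay, so the full stress increment lies on the virgin compression line:
S_c = C_c·H/(1+e₀)·log₁₀(σ'_f/σ'_0) = 0.42×7.4/(1+0.96)×log₁₀(122.3/54.502)
    = 1.5857 × 0.35101 = 0.5566 m

S_c ≈ 557 mm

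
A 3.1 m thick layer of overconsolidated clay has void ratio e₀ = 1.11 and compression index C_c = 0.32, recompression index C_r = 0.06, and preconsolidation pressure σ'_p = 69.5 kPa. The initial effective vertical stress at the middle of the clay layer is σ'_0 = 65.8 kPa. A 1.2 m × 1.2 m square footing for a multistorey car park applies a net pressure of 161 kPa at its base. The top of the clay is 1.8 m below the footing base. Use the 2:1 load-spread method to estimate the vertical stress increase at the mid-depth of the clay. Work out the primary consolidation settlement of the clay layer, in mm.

Mid-depth of clay below the footing base: z = 1.8 + 3.1/2 = 3.35 m.
Stress increase at mid-clay by the 2:1 spreading method:
Δσ = qBL/((B+z)(L+z)) = 161×1.2×1.2/((1.2+3.35)(1.2+3.35)) = 11.199 kPa
Final effective stress: σ'_f = 65.8 + 11.199 = 76.999 kPa.
σ'_f = 76.999 > σ'_p = 69.5 kPa, so the stress path crosses the preconsolidation pressure — recompression up to σ'_p, then virgin compression beyond:
S_c = H/(1+e₀)·[C_r·log₁₀(σ'_p/σ'_0) + C_c·log₁₀(σ'_f/σ'_p)]
    = 3.1/2.11 × [0.06×log₁₀(69.5/65.8) + 0.32×log₁₀(76.999/69.5)]
    = 1.4692 × [0.0014255 + 0.01424] = 0.02302 m

S_c ≈ 23 mm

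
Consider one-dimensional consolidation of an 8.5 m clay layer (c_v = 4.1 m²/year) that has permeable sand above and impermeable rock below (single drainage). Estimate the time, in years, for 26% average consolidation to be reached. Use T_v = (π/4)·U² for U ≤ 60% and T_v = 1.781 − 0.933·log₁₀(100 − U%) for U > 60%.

Drainage path length: H_d = H = 8.5 m (single drainage).
U ≤ 60%: T_v = (π/4)·U² = (π/4)×0.26² = 0.053093.
t = T_v·H_d²/c_v = 0.053093×8.5²/4.1 = 0.9356 years.

t ≈ 0.936 years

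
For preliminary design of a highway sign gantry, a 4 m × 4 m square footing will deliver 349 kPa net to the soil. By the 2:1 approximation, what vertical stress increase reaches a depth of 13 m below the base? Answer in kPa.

Δσ_z ≈ 19.3 kPa

By the 2:1 method the load spreads at 1 horizontal : 2 vertical, so at depth z the loaded area has grown by z in each plan dimension:
Δσ = qBL/((B+z)(L+z)) = 349×4×4/((4+13)(4+13)) = 19.322 kPa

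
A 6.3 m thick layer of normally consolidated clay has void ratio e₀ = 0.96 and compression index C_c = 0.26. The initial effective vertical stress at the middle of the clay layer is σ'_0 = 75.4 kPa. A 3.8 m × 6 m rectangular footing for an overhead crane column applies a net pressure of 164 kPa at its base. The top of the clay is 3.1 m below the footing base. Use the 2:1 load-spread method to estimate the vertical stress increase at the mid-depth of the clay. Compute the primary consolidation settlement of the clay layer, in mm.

Mid-depth of clay below the footing base: z = 3.1 + 6.3/2 = 6.25 m.
Stress increase at mid-clay by the 2:1 spreading method:
Δσ = qBL/((B+z)(L+z)) = 164×3.8×6/((3.8+6.25)(6+6.25)) = 30.372 kPa
Final effective stress: σ'_f = σ'_0 + Δσ = 75.4 + 30.372 = 105.77 kPa.
Normally consolidated clay, so the full stress increment lies on the virgin compression line:
S_c = C_c·H/(1+e₀)·log₁₀(σ'_f/σ'_0) = 0.26×6.3/(1+0.96)×log₁₀(105.77/75.4)
    = 0.83571 × 0.14699 = 0.1228 m

S_c ≈ 123 mm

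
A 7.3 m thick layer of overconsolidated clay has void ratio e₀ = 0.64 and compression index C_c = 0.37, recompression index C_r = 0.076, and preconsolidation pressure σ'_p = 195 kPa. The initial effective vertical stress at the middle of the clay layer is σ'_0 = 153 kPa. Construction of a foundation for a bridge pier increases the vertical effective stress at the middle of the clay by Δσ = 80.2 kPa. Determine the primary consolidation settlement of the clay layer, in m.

S_c ≈ 0.164 m

Final effective stress: σ'_f = 153 + 80.2 = 233.2 kPa.
σ'_f = 233.2 > σ'_p = 195 kPa, so the stress path crosses the preconsolidation pressure — recompression up to σ'_p, then virgin compression beyond:
S_c = H/(1+e₀)·[C_r·log₁₀(σ'_p/σ'_0) + C_c·log₁₀(σ'_f/σ'_p)]
    = 7.3/1.64 × [0.076×log₁₀(195/153) + 0.37×log₁₀(233.2/195)]
    = 4.4512 × [0.0080061 + 0.028747] = 0.1636 m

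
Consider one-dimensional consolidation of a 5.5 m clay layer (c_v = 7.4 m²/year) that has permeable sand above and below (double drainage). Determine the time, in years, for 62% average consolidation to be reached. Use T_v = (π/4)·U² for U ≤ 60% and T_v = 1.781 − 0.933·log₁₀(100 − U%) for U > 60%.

Drainage path length: H_d = H/2 = 2.75 m (double drainage).
U > 60%: T_v = 1.781 − 0.933·log₁₀(100 − 62) = 0.30706.
t = T_v·H_d²/c_v = 0.30706×2.75²/7.4 = 0.3138 years.

t ≈ 0.314 years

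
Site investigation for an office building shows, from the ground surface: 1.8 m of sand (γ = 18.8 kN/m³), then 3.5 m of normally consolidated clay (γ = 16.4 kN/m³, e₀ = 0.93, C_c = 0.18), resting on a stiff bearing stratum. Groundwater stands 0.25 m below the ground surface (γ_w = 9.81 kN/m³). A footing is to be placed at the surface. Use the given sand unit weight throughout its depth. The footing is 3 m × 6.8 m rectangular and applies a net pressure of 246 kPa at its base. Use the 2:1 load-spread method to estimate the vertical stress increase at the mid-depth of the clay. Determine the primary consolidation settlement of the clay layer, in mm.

Mid-depth of clay below the ground surface: z = 1.8 + 3.5/2 = 3.55 m.
Total vertical stress at mid-clay: σ_v = 18.8×1.8 + 16.4×1.75 = 62.54 kPa.
Pore pressure: u = 9.81×(3.55 − 0.25) = 32.373 kPa.
Initial effective stress: σ'_0 = σ_v − u = 62.54 − 32.373 = 30.167 kPa.
Stress increase at mid-clay by the 2:1 spreading method:
Δσ = qBL/((B+z)(L+z)) = 246×3×6.8/((3+3.55)(6.8+3.55)) = 74.026 kPa
Final effective stress: σ'_f = σ'_0 + Δσ = 30.167 + 74.026 = 104.19 kPa.
Normally consolidated clay, so the full stress increment lies on the virgin compression line:
S_c = C_c·H/(1+e₀)·log₁₀(σ'_f/σ'_0) = 0.18×3.5/(1+0.93)×log₁₀(104.19/30.167)
    = 0.32642 × 0.53829 = 0.1757 m

S_c ≈ 176 mm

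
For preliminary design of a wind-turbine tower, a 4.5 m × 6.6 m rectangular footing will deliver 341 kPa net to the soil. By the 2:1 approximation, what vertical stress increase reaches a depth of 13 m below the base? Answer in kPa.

By the 2:1 method the load spreads at 1 horizontal : 2 vertical, so at depth z the loaded area has grown by z in each plan dimension:
Δσ = qBL/((B+z)(L+z)) = 341×4.5×6.6/((4.5+13)(6.6+13)) = 29.527 kPa

Δσ_z ≈ 29.5 kPa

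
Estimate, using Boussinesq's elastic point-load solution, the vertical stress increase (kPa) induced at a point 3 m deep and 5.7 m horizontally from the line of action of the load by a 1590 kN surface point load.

Boussinesq vertical stress below a point load on an elastic half-space:
Δσ_z = 3P/(2πz²) · [1 + (r/z)²]^(−5/2)
r/z = 5.7/3 = 1.9; [1+(r/z)²]^(−5/2) = 0.021915.
Δσ_z = 3×1590/(2π×3²) × 0.021915 = 84.352 × 0.021915 = 1.849 kPa

Δσ_z ≈ 1.85 kPa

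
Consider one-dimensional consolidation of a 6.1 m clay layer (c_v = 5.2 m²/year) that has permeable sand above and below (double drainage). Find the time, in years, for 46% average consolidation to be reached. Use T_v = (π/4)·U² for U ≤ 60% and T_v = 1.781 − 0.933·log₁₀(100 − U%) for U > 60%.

Drainage path length: H_d = H/2 = 3.05 m (double drainage).
U ≤ 60%: T_v = (π/4)·U² = (π/4)×0.46² = 0.16619.
t = T_v·H_d²/c_v = 0.16619×3.05²/5.2 = 0.2973 years.

t ≈ 0.297 years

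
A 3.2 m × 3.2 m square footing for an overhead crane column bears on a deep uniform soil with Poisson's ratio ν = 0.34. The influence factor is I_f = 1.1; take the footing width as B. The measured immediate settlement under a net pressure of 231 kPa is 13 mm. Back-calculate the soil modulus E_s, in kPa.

E_s ≈ 55300 kPa

S_e = q·B·(1−ν²)/E_s · I_f  ⇒  E_s = q·B·(1−ν²)·I_f / S_e.
E_s = 231 × 3.2 × 0.8844 × 1.1 / 0.013 = 55320 kPa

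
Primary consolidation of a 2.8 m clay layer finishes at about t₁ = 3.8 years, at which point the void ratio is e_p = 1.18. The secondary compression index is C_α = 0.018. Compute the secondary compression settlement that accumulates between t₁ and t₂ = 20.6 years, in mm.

S_s ≈ 17 mm

Secondary compression: S_s = C_α·H/(1+e_p)·log₁₀(t₂/t₁)
S_s = 0.018×2.8/(1+1.18)×log₁₀(20.6/3.8)
    = 0.02312 × 0.7341 = 0.01697 m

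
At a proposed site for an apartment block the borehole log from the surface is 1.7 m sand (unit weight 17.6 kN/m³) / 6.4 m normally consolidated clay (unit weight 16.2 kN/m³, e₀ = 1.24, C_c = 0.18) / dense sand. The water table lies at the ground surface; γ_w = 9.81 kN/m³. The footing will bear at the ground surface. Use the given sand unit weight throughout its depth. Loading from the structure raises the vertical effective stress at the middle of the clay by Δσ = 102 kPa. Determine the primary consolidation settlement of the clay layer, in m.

S_c ≈ 0.311 m

Mid-depth of clay below the ground surface: z = 1.7 + 6.4/2 = 4.9 m.
Total vertical stress at mid-clay: σ_v = 17.6×1.7 + 16.2×3.2 = 81.76 kPa.
Pore pressure: u = 9.81×(4.9 − 0) = 48.069 kPa.
Initial effective stress: σ'_0 = σ_v − u = 81.76 − 48.069 = 33.691 kPa.
Final effective stress: σ'_f = σ'_0 + Δσ = 33.691 + 102 = 135.69 kPa.
Normally consolidated clay, so the full stress increment lies on the virgin compression line:
S_c = C_c·H/(1+e₀)·log₁₀(σ'_f/σ'_0) = 0.18×6.4/(1+1.24)×log₁₀(135.69/33.691)
    = 0.51429 × 0.60503 = 0.3112 m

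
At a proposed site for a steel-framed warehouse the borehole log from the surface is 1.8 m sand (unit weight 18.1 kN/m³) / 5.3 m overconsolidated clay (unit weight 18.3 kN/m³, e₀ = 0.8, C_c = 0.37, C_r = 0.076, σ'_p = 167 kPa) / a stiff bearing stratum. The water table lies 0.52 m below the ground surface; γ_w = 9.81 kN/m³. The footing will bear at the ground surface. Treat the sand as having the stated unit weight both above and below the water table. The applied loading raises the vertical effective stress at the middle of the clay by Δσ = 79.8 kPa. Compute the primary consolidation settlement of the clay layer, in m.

S_c ≈ 0.103 m

Mid-depth of clay below the ground surface: z = 1.8 + 5.3/2 = 4.45 m.
Total vertical stress at mid-clay: σ_v = 18.1×1.8 + 18.3×2.65 = 81.075 kPa.
Pore pressure: u = 9.81×(4.45 − 0.52) = 38.553 kPa.
Initial effective stress: σ'_0 = σ_v − u = 81.075 − 38.553 = 42.522 kPa.
Final effective stress: σ'_f = 42.522 + 79.8 = 122.32 kPa.
σ'_f = 122.32 ≤ σ'_p = 167 kPa, so the clay remains overconsolidated and only the recompression index applies:
S_c = C_r·H/(1+e₀)·log₁₀(σ'_f/σ'_0) = 0.076×5.3/1.8×log₁₀(122.32/42.522)
    = 0.22377 × 0.45888 = 0.1027 m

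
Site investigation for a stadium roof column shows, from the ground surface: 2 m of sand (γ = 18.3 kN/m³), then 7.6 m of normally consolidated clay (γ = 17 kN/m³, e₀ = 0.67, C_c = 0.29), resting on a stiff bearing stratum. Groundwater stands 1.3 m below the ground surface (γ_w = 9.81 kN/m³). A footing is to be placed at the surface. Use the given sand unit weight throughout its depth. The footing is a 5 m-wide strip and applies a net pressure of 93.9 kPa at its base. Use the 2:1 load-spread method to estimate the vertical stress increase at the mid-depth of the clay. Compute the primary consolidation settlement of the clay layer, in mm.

S_c ≈ 325 mm

Mid-depth of clay below the ground surface: z = 2 + 7.6/2 = 5.8 m.
Total vertical stress at mid-clay: σ_v = 18.3×2 + 17×3.8 = 101.2 kPa.
Pore pressure: u = 9.81×(5.8 − 1.3) = 44.145 kPa.
Initial effective stress: σ'_0 = σ_v − u = 101.2 − 44.145 = 57.055 kPa.
Stress increase at mid-clay by the 2:1 spreading method:
Δσ = qB/(B+z) = 93.9×5/(5+5.8) = 43.472 kPa
Final effective stress: σ'_f = σ'_0 + Δσ = 57.055 + 43.472 = 100.53 kPa.
Normally consolidated clay, so the full stress increment lies on the virgin compression line:
S_c = C_c·H/(1+e₀)·log₁₀(σ'_f/σ'_0) = 0.29×7.6/(1+0.67)×log₁₀(100.53/57.055)
    = 1.3198 × 0.246 = 0.3247 m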